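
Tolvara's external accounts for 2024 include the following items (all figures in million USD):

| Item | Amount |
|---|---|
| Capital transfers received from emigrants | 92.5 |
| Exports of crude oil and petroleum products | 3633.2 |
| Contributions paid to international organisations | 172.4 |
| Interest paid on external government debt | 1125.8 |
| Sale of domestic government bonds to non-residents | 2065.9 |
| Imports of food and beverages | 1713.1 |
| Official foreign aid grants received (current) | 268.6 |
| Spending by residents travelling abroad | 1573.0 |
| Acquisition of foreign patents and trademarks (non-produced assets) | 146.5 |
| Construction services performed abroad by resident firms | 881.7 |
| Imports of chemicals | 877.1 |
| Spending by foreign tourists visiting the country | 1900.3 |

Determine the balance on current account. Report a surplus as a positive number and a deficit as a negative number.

Goods: 3633.2 - 1713.1 - 877.1 = 1043.0
Services: -1573.0 + 1900.3 + 881.7 = 1209.0
Primary income: -1125.8
Secondary income: -172.4 + 268.6 = 96.2
Current account = 1043.0 + 1209.0 + (-1125.8) + 96.2 = 1222.4
(Excluded from the current account — capital account: capital transfers received from emigrants 92.5, acquisition of foreign patents and trademarks (non-produced assets) 146.5; financial account: sale of domestic government bonds to non-residents 2065.9.)

1222.4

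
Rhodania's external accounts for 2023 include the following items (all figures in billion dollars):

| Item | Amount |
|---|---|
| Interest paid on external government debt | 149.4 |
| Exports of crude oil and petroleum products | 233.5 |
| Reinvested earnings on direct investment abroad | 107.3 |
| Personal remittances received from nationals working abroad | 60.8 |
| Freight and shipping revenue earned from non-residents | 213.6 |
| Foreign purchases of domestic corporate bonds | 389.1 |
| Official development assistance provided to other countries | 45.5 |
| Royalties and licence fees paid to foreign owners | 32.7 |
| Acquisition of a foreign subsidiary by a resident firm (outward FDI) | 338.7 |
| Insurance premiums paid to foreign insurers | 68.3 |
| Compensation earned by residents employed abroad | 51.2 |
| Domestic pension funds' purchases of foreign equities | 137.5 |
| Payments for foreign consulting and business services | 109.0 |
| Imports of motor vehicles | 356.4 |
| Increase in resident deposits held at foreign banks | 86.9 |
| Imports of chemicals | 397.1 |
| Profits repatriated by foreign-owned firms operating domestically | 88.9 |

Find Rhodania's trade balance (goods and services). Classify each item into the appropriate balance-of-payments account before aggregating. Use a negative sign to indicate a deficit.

-516.4

Goods: -397.1 - 356.4 + 233.5 = -520.0
Services: -32.7 - 109.0 - 68.3 + 213.6 = 3.6
Trade balance = -520.0 + 3.6 = -516.4
(Excluded from the trade balance — primary income: interest paid on external government debt 149.4, reinvested earnings on direct investment abroad 107.3, compensation earned by residents employed abroad 51.2, profits repatriated by foreign-owned firms operating domestically 88.9; secondary income: personal remittances received from nationals working abroad 60.8, official development assistance provided to other countries 45.5; financial account: foreign purchases of domestic corporate bonds 389.1, acquisition of a foreign subsidiary by a resident firm (outward FDI) 338.7, domestic pension funds' purchases of foreign equities 137.5, increase in resident deposits held at foreign banks 86.9.)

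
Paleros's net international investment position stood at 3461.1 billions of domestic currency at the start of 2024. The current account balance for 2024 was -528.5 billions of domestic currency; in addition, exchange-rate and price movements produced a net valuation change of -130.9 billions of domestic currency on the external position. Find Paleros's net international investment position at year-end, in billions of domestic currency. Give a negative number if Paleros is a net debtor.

Change in NIIP = current account + net valuation change = -528.5 + (-130.9) = -659.4
End-of-year NIIP = 3461.1 + (-659.4) = 2801.7

2801.7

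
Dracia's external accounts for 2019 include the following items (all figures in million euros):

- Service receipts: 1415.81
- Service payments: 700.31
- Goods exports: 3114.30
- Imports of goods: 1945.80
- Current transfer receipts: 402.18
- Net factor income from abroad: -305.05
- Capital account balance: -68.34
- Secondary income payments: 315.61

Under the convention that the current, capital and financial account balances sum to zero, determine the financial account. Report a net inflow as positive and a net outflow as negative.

-1597.18

Goods balance = 3114.30 - 1945.80 = 1168.50
Services balance = 1415.81 - 700.31 = 715.50
Trade balance (goods + services) = 1168.50 + 715.50 = 1884.00
Net primary income = -305.05
Net secondary income = 402.18 - 315.61 = 86.57
Current account = 1884.00 + (-305.05) + 86.57 = 1665.52
Financial account = -(1665.52 + (-68.34)) = -1597.18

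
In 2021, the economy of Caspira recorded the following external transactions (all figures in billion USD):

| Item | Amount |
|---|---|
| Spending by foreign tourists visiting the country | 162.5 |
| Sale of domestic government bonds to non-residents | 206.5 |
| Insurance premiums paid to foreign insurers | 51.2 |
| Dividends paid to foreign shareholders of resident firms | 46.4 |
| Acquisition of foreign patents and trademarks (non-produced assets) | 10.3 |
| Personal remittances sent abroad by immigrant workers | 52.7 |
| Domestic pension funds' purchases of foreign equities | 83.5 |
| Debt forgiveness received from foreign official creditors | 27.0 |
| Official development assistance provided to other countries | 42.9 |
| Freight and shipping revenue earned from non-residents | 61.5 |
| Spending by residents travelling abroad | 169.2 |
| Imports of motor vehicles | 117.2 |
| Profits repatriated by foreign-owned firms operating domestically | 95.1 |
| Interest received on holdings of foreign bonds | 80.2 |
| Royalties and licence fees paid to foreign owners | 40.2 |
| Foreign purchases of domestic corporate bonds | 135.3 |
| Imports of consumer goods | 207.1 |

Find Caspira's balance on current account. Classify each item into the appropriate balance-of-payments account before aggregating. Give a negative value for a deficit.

-517.8

Goods: -117.2 - 207.1 = -324.3
Services: 162.5 - 51.2 - 40.2 - 169.2 + 61.5 = -36.6
Primary income: 80.2 - 46.4 - 95.1 = -61.3
Secondary income: -52.7 - 42.9 = -95.6
Current account = (-324.3) + (-36.6) + (-61.3) + (-95.6) = -517.8
(Excluded from the current account — financial account: sale of domestic government bonds to non-residents 206.5, domestic pension funds' purchases of foreign equities 83.5, foreign purchases of domestic corporate bonds 135.3; capital account: acquisition of foreign patents and trademarks (non-produced assets) 10.3, debt forgiveness received from foreign official creditors 27.0.)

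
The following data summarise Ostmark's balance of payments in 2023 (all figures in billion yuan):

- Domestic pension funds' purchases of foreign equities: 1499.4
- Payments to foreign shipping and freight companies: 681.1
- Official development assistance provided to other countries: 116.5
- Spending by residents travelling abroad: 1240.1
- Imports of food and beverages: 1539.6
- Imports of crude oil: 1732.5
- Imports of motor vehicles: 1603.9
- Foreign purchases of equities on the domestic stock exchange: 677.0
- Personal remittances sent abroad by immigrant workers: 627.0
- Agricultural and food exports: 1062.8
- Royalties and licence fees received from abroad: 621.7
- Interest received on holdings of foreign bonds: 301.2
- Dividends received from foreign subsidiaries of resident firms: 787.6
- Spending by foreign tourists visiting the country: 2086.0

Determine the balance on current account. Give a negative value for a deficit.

-2681.4

Goods: -1539.6 + 1062.8 - 1603.9 - 1732.5 = -3813.2
Services: 2086.0 - 1240.1 + 621.7 - 681.1 = 786.5
Primary income: 787.6 + 301.2 = 1088.8
Secondary income: -116.5 - 627.0 = -743.5
Current account = (-3813.2) + 786.5 + 1088.8 + (-743.5) = -2681.4
(Excluded from the current account — financial account: domestic pension funds' purchases of foreign equities 1499.4, foreign purchases of equities on the domestic stock exchange 677.0.)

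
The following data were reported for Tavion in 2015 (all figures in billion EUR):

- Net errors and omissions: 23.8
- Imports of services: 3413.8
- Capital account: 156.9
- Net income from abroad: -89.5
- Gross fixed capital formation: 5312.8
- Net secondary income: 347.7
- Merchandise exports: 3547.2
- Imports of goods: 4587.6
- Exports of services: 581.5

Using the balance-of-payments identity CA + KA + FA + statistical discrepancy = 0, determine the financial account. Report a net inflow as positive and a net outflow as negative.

Goods balance = 3547.2 - 4587.6 = -1040.4
Services balance = 581.5 - 3413.8 = -2832.3
Trade balance (goods + services) = -1040.4 + (-2832.3) = -3872.7
Net primary income = -89.5
Net secondary income = 347.7
Current account = -3872.7 + (-89.5) + 347.7 = -3614.5
Financial account = -(-3614.5 + 156.9 + 23.8) = 3433.8

3433.8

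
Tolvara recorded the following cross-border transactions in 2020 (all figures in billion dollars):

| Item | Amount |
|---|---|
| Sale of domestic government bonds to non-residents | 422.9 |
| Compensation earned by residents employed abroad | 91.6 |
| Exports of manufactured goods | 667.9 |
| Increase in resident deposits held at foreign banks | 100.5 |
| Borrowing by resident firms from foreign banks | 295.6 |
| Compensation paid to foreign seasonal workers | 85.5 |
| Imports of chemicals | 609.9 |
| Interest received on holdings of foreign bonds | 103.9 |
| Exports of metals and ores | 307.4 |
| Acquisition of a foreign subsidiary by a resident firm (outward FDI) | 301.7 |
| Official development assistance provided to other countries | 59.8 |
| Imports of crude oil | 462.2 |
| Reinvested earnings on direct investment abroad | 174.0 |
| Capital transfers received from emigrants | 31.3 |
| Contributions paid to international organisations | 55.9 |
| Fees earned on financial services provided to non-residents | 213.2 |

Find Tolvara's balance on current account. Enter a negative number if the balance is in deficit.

284.7

Goods: 667.9 - 462.2 - 609.9 + 307.4 = -96.8
Services: 213.2
Primary income: -85.5 + 91.6 + 174.0 + 103.9 = 284.0
Secondary income: -59.8 - 55.9 = -115.7
Current account = (-96.8) + 213.2 + 284.0 + (-115.7) = 284.7
(Excluded from the current account — financial account: sale of domestic government bonds to non-residents 422.9, increase in resident deposits held at foreign banks 100.5, borrowing by resident firms from foreign banks 295.6, acquisition of a foreign subsidiary by a resident firm (outward FDI) 301.7; capital account: capital transfers received from emigrants 31.3.)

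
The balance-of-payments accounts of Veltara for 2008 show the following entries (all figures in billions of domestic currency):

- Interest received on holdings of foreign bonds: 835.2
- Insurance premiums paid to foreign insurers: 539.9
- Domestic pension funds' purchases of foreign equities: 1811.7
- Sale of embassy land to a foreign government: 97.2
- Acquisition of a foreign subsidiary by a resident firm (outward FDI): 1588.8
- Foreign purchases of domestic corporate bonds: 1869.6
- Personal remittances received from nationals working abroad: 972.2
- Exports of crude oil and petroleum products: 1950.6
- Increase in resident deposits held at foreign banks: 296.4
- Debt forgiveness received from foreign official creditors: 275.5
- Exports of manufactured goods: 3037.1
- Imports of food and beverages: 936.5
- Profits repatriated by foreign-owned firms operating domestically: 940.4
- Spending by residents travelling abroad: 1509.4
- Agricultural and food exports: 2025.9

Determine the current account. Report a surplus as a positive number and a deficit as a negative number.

Goods: 1950.6 + 3037.1 - 936.5 + 2025.9 = 6077.1
Services: -539.9 - 1509.4 = -2049.3
Primary income: 835.2 - 940.4 = -105.2
Secondary income: 972.2
Current account = 6077.1 + (-2049.3) + (-105.2) + 972.2 = 4894.8
(Excluded from the current account — financial account: domestic pension funds' purchases of foreign equities 1811.7, acquisition of a foreign subsidiary by a resident firm (outward FDI) 1588.8, foreign purchases of domestic corporate bonds 1869.6, increase in resident deposits held at foreign banks 296.4; capital account: sale of embassy land to a foreign government 97.2, debt forgiveness received from foreign official creditors 275.5.)

4894.8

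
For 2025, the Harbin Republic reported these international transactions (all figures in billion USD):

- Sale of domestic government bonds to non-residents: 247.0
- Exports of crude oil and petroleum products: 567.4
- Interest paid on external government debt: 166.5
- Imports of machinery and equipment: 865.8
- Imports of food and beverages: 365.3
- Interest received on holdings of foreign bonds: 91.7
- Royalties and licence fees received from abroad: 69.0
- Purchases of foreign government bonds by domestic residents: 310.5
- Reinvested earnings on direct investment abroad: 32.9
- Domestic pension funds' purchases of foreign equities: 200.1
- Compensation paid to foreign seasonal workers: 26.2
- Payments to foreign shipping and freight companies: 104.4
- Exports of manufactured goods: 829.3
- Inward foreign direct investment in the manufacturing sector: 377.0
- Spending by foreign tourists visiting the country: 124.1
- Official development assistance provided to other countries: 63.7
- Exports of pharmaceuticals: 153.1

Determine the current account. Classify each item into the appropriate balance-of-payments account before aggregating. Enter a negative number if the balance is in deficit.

Goods: -865.8 + 829.3 + 153.1 + 567.4 - 365.3 = 318.7
Services: -104.4 + 69.0 + 124.1 = 88.7
Primary income: 32.9 - 166.5 - 26.2 + 91.7 = -68.1
Secondary income: -63.7
Current account = 318.7 + 88.7 + (-68.1) + (-63.7) = 275.6
(Excluded from the current account — financial account: sale of domestic government bonds to non-residents 247.0, purchases of foreign government bonds by domestic residents 310.5, domestic pension funds' purchases of foreign equities 200.1, inward foreign direct investment in the manufacturing sector 377.0.)

275.6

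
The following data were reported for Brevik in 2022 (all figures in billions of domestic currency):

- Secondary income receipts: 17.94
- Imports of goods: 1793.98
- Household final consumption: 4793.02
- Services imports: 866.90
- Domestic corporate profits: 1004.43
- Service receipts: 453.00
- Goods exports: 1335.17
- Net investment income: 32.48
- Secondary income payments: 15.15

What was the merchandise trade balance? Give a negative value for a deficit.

Goods balance = 1335.17 - 1793.98 = -458.81

-458.81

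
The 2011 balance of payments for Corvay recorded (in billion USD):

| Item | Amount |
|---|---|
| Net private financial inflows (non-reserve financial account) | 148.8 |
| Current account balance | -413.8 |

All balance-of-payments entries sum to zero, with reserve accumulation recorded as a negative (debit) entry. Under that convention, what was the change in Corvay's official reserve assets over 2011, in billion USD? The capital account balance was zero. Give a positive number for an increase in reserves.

-265.0

Official reserve transactions balance = -((-413.8) + 148.8) = 265.0
An accumulation of reserves is recorded as a debit (negative entry), so the change in the stock of reserves is the negative of that balance.
Change in official reserves = -(265.0) = -265.0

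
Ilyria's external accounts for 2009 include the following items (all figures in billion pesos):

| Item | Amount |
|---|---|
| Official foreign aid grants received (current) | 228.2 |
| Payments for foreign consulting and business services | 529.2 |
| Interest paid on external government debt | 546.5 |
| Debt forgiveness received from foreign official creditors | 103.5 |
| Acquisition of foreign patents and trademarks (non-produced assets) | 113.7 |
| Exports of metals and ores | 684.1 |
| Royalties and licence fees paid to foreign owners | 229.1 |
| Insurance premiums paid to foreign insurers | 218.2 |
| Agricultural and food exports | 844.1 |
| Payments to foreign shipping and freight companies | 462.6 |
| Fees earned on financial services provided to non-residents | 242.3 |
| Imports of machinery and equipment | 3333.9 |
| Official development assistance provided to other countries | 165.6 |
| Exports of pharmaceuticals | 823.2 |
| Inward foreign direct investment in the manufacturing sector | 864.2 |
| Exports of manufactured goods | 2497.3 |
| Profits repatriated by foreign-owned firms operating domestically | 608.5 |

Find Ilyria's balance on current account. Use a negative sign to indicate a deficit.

Goods: 684.1 + 844.1 + 2497.3 + 823.2 - 3333.9 = 1514.8
Services: -462.6 + 242.3 - 529.2 - 229.1 - 218.2 = -1196.8
Primary income: -546.5 - 608.5 = -1155.0
Secondary income: 228.2 - 165.6 = 62.6
Current account = 1514.8 + (-1196.8) + (-1155.0) + 62.6 = -774.4
(Excluded from the current account — capital account: debt forgiveness received from foreign official creditors 103.5, acquisition of foreign patents and trademarks (non-produced assets) 113.7; financial account: inward foreign direct investment in the manufacturing sector 864.2.)

-774.4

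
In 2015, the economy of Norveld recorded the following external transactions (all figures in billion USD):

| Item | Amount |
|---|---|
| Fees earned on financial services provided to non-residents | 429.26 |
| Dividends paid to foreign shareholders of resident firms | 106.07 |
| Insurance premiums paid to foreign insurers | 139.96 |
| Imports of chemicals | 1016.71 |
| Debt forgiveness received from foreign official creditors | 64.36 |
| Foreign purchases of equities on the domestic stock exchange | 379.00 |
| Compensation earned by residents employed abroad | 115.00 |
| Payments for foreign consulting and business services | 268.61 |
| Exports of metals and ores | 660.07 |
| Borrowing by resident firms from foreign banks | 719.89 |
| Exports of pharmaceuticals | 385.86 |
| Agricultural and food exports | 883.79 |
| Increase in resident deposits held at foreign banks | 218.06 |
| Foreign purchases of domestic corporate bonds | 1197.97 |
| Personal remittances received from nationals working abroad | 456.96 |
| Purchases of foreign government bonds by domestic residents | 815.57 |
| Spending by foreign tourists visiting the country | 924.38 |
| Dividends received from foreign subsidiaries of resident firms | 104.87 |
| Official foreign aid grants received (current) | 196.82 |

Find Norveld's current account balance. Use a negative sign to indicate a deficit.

Goods: -1016.71 + 883.79 + 660.07 + 385.86 = 913.01
Services: -139.96 - 268.61 + 429.26 + 924.38 = 945.07
Primary income: 104.87 - 106.07 + 115.00 = 113.80
Secondary income: 456.96 + 196.82 = 653.78
Current account = 913.01 + 945.07 + 113.80 + 653.78 = 2625.66
(Excluded from the current account — capital account: debt forgiveness received from foreign official creditors 64.36; financial account: foreign purchases of equities on the domestic stock exchange 379.00, borrowing by resident firms from foreign banks 719.89, increase in resident deposits held at foreign banks 218.06, foreign purchases of domestic corporate bonds 1197.97, purchases of foreign government bonds by domestic residents 815.57.)

2625.66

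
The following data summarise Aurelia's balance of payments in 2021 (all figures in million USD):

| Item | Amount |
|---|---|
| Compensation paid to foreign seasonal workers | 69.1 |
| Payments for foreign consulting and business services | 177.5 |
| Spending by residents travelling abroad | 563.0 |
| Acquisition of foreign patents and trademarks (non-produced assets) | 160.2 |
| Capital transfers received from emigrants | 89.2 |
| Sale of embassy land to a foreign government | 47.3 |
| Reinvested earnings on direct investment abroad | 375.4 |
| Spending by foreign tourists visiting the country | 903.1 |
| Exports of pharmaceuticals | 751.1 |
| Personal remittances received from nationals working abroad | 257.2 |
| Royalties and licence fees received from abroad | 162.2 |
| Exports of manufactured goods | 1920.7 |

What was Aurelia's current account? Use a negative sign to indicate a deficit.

Goods: 751.1 + 1920.7 = 2671.8
Services: -563.0 + 162.2 + 903.1 - 177.5 = 324.8
Primary income: 375.4 - 69.1 = 306.3
Secondary income: 257.2
Current account = 2671.8 + 324.8 + 306.3 + 257.2 = 3560.1
(Excluded from the current account — capital account: acquisition of foreign patents and trademarks (non-produced assets) 160.2, capital transfers received from emigrants 89.2, sale of embassy land to a foreign government 47.3.)

3560.1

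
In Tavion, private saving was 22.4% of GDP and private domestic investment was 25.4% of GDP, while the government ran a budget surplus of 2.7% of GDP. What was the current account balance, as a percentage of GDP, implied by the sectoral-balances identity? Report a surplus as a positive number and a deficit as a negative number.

-0.3

By the sectoral-balances identity, CA = (S_private - I) + (T - G).
Private balance = 22.4 - 25.4 = -3.0
Government balance (T - G) = 2.7
CA = -3.0 + 2.7 = -0.3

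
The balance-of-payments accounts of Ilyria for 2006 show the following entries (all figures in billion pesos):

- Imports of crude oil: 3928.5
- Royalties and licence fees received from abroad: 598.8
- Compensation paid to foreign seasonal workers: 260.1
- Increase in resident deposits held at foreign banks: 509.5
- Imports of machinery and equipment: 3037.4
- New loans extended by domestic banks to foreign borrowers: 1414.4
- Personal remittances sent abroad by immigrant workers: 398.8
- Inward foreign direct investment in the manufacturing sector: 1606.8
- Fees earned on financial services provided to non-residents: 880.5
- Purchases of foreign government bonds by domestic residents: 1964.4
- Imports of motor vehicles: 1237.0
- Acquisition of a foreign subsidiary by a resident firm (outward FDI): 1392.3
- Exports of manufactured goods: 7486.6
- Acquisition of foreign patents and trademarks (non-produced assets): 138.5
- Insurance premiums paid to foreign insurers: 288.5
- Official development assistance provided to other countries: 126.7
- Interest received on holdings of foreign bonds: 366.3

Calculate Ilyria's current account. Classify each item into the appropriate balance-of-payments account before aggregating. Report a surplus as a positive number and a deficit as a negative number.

Goods: -1237.0 - 3928.5 + 7486.6 - 3037.4 = -716.3
Services: 598.8 + 880.5 - 288.5 = 1190.8
Primary income: -260.1 + 366.3 = 106.2
Secondary income: -398.8 - 126.7 = -525.5
Current account = (-716.3) + 1190.8 + 106.2 + (-525.5) = 55.2
(Excluded from the current account — financial account: increase in resident deposits held at foreign banks 509.5, new loans extended by domestic banks to foreign borrowers 1414.4, inward foreign direct investment in the manufacturing sector 1606.8, purchases of foreign government bonds by domestic residents 1964.4, acquisition of a foreign subsidiary by a resident firm (outward FDI) 1392.3; capital account: acquisition of foreign patents and trademarks (non-produced assets) 138.5.)

55.2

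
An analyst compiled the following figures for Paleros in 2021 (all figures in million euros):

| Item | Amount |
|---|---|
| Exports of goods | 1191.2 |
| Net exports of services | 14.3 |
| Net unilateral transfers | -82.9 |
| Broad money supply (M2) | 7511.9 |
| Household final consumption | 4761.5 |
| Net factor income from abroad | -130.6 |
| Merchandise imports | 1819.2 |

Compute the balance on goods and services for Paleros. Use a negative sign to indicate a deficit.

Goods balance = 1191.2 - 1819.2 = -628.0
Services balance = 14.3
Trade balance (goods + services) = -628.0 + 14.3 = -613.7

-613.7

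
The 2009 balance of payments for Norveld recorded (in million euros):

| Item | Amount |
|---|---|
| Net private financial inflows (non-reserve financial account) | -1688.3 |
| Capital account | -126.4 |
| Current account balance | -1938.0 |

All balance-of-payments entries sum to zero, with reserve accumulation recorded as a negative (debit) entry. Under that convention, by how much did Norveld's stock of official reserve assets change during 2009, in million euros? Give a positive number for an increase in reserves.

Official reserve transactions balance = -((-1938.0) + (-126.4) + (-1688.3)) = 3752.7
An accumulation of reserves is recorded as a debit (negative entry), so the change in the stock of reserves is the negative of that balance.
Change in official reserves = -(3752.7) = -3752.7

-3752.7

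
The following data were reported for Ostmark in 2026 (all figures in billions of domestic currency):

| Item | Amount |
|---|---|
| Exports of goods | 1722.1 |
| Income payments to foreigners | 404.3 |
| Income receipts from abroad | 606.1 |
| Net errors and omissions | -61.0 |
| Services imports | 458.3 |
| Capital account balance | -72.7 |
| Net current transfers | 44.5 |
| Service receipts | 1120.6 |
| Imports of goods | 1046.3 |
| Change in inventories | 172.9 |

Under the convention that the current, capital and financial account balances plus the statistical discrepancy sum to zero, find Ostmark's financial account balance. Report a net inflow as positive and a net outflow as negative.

-1450.7

Goods balance = 1722.1 - 1046.3 = 675.8
Services balance = 1120.6 - 458.3 = 662.3
Trade balance (goods + services) = 675.8 + 662.3 = 1338.1
Net primary income = 606.1 - 404.3 = 201.8
Net secondary income = 44.5
Current account = 1338.1 + 201.8 + 44.5 = 1584.4
Financial account = -(1584.4 + (-72.7) + (-61.0)) = -1450.7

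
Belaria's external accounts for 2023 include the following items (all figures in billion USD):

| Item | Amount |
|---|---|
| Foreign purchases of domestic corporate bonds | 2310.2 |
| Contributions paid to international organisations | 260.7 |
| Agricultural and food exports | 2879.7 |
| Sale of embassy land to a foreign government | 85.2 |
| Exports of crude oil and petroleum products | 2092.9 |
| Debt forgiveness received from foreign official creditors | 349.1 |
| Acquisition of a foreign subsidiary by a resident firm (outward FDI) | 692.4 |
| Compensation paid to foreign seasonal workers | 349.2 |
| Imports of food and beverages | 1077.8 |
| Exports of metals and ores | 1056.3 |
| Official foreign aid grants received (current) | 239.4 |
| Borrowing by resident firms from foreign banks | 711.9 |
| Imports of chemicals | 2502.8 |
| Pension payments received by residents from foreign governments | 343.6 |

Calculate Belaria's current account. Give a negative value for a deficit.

2421.4

Goods: 1056.3 + 2879.7 - 2502.8 + 2092.9 - 1077.8 = 2448.3
Primary income: -349.2
Secondary income: 343.6 + 239.4 - 260.7 = 322.3
Current account = 2448.3 + (-349.2) + 322.3 = 2421.4
(Excluded from the current account — financial account: foreign purchases of domestic corporate bonds 2310.2, acquisition of a foreign subsidiary by a resident firm (outward FDI) 692.4, borrowing by resident firms from foreign banks 711.9; capital account: sale of embassy land to a foreign government 85.2, debt forgiveness received from foreign official creditors 349.1.)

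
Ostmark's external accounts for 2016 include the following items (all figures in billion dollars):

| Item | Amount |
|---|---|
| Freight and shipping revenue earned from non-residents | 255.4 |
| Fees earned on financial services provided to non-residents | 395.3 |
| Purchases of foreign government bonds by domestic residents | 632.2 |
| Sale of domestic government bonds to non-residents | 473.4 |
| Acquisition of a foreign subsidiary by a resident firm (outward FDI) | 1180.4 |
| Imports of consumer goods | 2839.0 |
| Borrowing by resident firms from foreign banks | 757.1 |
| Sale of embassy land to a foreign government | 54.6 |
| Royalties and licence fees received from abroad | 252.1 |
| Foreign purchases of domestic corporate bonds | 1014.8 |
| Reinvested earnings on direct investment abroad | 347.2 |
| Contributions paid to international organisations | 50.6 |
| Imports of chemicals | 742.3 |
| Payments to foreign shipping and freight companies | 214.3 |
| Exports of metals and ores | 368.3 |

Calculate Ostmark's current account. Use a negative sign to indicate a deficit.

-2227.9

Goods: 368.3 - 742.3 - 2839.0 = -3213.0
Services: 255.4 + 395.3 - 214.3 + 252.1 = 688.5
Primary income: 347.2
Secondary income: -50.6
Current account = (-3213.0) + 688.5 + 347.2 + (-50.6) = -2227.9
(Excluded from the current account — financial account: purchases of foreign government bonds by domestic residents 632.2, sale of domestic government bonds to non-residents 473.4, acquisition of a foreign subsidiary by a resident firm (outward FDI) 1180.4, borrowing by resident firms from foreign banks 757.1, foreign purchases of domestic corporate bonds 1014.8; capital account: sale of embassy land to a foreign government 54.6.)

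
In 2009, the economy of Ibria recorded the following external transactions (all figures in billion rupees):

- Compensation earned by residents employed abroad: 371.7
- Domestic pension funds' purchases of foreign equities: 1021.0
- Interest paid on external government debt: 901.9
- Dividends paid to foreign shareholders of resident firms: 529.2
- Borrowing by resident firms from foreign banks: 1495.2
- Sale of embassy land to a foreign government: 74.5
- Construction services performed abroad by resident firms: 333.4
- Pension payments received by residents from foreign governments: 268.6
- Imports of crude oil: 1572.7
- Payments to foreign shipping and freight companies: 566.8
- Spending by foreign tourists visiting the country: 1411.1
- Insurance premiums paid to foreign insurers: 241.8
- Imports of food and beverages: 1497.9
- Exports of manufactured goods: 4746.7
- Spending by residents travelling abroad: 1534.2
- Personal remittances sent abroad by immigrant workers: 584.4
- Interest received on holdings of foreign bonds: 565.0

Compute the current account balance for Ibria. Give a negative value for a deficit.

267.6

Goods: -1497.9 + 4746.7 - 1572.7 = 1676.1
Services: -1534.2 - 566.8 - 241.8 + 333.4 + 1411.1 = -598.3
Primary income: 565.0 + 371.7 - 529.2 - 901.9 = -494.4
Secondary income: -584.4 + 268.6 = -315.8
Current account = 1676.1 + (-598.3) + (-494.4) + (-315.8) = 267.6
(Excluded from the current account — financial account: domestic pension funds' purchases of foreign equities 1021.0, borrowing by resident firms from foreign banks 1495.2; capital account: sale of embassy land to a foreign government 74.5.)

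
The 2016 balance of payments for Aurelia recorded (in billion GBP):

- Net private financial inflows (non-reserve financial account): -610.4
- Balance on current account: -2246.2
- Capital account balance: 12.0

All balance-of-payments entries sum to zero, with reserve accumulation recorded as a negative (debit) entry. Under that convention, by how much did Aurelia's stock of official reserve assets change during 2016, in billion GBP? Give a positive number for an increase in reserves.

Official reserve transactions balance = -((-2246.2) + 12.0 + (-610.4)) = 2844.6
An accumulation of reserves is recorded as a debit (negative entry), so the change in the stock of reserves is the negative of that balance.
Change in official reserves = -(2844.6) = -2844.6

-2844.6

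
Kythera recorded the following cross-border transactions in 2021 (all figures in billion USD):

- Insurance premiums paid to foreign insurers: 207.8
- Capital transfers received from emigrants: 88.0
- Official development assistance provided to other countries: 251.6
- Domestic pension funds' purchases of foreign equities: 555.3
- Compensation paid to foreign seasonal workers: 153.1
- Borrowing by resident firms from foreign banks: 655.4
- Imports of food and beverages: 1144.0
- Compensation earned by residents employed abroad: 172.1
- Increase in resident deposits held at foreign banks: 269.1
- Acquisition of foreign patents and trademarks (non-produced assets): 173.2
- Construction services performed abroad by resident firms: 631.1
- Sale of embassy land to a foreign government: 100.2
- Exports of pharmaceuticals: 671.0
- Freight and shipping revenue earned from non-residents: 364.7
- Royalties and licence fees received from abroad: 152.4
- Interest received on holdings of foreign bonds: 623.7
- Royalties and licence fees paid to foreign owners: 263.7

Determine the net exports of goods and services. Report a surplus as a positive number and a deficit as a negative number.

203.7

Goods: 671.0 - 1144.0 = -473.0
Services: -207.8 + 364.7 + 631.1 - 263.7 + 152.4 = 676.7
Trade balance = -473.0 + 676.7 = 203.7
(Excluded from the trade balance — capital account: capital transfers received from emigrants 88.0, acquisition of foreign patents and trademarks (non-produced assets) 173.2, sale of embassy land to a foreign government 100.2; secondary income: official development assistance provided to other countries 251.6; financial account: domestic pension funds' purchases of foreign equities 555.3, borrowing by resident firms from foreign banks 655.4, increase in resident deposits held at foreign banks 269.1; primary income: compensation paid to foreign seasonal workers 153.1, compensation earned by residents employed abroad 172.1, interest received on holdings of foreign bonds 623.7.)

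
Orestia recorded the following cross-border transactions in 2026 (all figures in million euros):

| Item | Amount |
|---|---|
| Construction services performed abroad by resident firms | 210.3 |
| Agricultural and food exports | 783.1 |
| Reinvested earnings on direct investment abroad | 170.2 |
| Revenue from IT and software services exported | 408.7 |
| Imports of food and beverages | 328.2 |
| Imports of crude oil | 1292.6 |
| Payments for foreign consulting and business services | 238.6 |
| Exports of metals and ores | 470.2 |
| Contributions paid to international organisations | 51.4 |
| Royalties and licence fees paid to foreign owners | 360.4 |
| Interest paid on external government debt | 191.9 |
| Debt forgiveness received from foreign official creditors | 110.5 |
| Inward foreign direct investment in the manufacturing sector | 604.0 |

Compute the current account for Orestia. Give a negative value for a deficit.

Goods: 783.1 - 328.2 - 1292.6 + 470.2 = -367.5
Services: 210.3 - 360.4 + 408.7 - 238.6 = 20.0
Primary income: -191.9 + 170.2 = -21.7
Secondary income: -51.4
Current account = (-367.5) + 20.0 + (-21.7) + (-51.4) = -420.6
(Excluded from the current account — capital account: debt forgiveness received from foreign official creditors 110.5; financial account: inward foreign direct investment in the manufacturing sector 604.0.)

-420.6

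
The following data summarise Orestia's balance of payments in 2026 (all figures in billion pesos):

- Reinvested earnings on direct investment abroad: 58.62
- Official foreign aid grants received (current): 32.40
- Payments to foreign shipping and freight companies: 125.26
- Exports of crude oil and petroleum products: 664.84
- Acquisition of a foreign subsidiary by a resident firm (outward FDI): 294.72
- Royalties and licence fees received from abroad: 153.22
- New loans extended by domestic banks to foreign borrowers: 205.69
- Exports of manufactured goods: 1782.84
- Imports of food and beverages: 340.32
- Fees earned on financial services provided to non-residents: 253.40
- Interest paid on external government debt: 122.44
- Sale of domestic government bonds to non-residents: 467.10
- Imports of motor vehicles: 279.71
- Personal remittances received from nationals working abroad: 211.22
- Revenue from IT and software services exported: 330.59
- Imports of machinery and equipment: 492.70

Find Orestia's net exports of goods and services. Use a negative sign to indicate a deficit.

1946.90

Goods: -279.71 - 492.70 - 340.32 + 1782.84 + 664.84 = 1334.95
Services: -125.26 + 253.40 + 153.22 + 330.59 = 611.95
Trade balance = 1334.95 + 611.95 = 1946.90
(Excluded from the trade balance — primary income: reinvested earnings on direct investment abroad 58.62, interest paid on external government debt 122.44; secondary income: official foreign aid grants received (current) 32.40, personal remittances received from nationals working abroad 211.22; financial account: acquisition of a foreign subsidiary by a resident firm (outward FDI) 294.72, new loans extended by domestic banks to foreign borrowers 205.69, sale of domestic government bonds to non-residents 467.10.)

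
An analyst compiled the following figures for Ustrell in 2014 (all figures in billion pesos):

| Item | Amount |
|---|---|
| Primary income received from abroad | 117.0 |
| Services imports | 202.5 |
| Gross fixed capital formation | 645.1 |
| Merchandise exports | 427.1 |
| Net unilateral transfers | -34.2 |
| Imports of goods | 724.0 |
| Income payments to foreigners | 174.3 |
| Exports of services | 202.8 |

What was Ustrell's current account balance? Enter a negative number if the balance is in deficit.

Goods balance = 427.1 - 724.0 = -296.9
Services balance = 202.8 - 202.5 = 0.3
Trade balance (goods + services) = -296.9 + 0.3 = -296.6
Net primary income = 117.0 - 174.3 = -57.3
Net secondary income = -34.2
Current account = -296.6 + (-57.3) + (-34.2) = -388.1

-388.1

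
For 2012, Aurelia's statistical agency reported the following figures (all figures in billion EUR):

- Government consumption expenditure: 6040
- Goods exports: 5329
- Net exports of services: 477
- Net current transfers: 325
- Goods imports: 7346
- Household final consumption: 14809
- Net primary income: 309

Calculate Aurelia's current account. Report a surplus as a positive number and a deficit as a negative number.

-906

Goods balance = 5329 - 7346 = -2017
Services balance = 477
Trade balance (goods + services) = -2017 + 477 = -1540
Net primary income = 309
Net secondary income = 325
Current account = -1540 + 309 + 325 = -906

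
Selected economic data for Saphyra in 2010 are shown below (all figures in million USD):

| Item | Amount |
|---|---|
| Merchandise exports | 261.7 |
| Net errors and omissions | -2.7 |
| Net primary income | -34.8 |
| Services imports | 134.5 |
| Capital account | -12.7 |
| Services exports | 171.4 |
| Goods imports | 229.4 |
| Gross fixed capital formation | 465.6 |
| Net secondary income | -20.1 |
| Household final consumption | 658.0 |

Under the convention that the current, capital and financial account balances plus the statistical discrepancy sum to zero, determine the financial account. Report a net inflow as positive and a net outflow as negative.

1.1

Goods balance = 261.7 - 229.4 = 32.3
Services balance = 171.4 - 134.5 = 36.9
Trade balance (goods + services) = 32.3 + 36.9 = 69.2
Net primary income = -34.8
Net secondary income = -20.1
Current account = 69.2 + (-34.8) + (-20.1) = 14.3
Financial account = -(14.3 + (-12.7) + (-2.7)) = 1.1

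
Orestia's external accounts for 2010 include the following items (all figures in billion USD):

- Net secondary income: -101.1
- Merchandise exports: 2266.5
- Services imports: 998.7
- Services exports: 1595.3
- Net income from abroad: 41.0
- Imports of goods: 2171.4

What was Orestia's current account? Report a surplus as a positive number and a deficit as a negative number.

631.6

Goods balance = 2266.5 - 2171.4 = 95.1
Services balance = 1595.3 - 998.7 = 596.6
Trade balance (goods + services) = 95.1 + 596.6 = 691.7
Net primary income = 41.0
Net secondary income = -101.1
Current account = 691.7 + 41.0 + (-101.1) = 631.6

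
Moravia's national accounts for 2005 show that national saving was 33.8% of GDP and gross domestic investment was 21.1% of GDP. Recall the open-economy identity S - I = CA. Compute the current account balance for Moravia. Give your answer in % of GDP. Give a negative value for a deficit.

S - I = CA (net lending to the rest of the world).
CA = S - I = 33.8 - 21.1 = 12.7

12.7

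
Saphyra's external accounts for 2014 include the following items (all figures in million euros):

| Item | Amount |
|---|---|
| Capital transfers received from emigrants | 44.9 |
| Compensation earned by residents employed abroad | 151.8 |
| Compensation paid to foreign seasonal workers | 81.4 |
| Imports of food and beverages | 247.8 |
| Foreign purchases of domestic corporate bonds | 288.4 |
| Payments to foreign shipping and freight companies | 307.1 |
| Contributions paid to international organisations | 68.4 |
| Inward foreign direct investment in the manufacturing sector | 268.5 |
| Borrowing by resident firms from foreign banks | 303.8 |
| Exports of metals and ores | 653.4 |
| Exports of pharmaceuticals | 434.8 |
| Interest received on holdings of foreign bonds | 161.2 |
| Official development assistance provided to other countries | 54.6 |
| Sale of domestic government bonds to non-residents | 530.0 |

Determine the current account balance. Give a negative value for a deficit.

Goods: -247.8 + 653.4 + 434.8 = 840.4
Services: -307.1
Primary income: -81.4 + 151.8 + 161.2 = 231.6
Secondary income: -54.6 - 68.4 = -123.0
Current account = 840.4 + (-307.1) + 231.6 + (-123.0) = 641.9
(Excluded from the current account — capital account: capital transfers received from emigrants 44.9; financial account: foreign purchases of domestic corporate bonds 288.4, inward foreign direct investment in the manufacturing sector 268.5, borrowing by resident firms from foreign banks 303.8, sale of domestic government bonds to non-residents 530.0.)

641.9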